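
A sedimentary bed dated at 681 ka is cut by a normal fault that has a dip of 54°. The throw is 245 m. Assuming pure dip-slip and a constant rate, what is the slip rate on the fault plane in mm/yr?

dip-slip = throw / sin(dip) = 245 m / sin(54°) = 302.8 m
rate = 302.8 m / 681 ka = 0.000445 m/yr = 0.445 mm/yr

0.445 mm/yr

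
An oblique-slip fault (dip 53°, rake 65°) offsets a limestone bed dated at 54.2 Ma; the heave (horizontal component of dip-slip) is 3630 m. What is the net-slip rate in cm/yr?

dip-slip = heave / cos(dip) = 3630 / cos(53°) = 6032 m
net slip = dip-slip / sin(rake) = 6032 / sin(65°) = 6655 m
rate = 6655 m / 54.2 Ma = 0.000123 m/yr = 0.0123 cm/yr

0.0123 cm/yr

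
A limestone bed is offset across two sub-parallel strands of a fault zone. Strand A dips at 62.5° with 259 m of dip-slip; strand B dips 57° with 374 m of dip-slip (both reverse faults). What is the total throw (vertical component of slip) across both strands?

throw_A = 259 × sin(62.5°) = 229.7 m
throw_B = 374 × sin(57°) = 313.7 m
total = 229.7 + 313.7 = 543 m

543 m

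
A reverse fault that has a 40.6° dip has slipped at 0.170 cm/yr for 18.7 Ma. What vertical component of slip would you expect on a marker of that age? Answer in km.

dip-slip = rate × time = 0.170 cm/yr × 18.7 Ma = 31790 m
throw = dip-slip × sin(dip) = 31790 × sin(40.6°) = 20700 m = 20.7 km

20.7 km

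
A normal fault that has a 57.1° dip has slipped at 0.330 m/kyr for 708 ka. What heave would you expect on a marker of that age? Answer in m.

dip-slip = rate × time = 0.330 m/kyr × 708 ka = 233.6 m
heave = dip-slip × cos(dip) = 233.6 × cos(57.1°) = 127 m

127 m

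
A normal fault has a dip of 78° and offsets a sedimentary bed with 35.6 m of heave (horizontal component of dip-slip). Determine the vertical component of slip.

throw = heave × tan(dip) = 35.6 × tan(78°) = 167 m

167 m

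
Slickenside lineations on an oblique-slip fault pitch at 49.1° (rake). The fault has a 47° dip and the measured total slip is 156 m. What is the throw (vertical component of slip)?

86.2 m

dip-slip = net slip × sin(rake) = 156 m × sin(49.1°) = 117.9 m
throw = dip-slip × sin(dip) = 117.9 × sin(47°) = 86.2 m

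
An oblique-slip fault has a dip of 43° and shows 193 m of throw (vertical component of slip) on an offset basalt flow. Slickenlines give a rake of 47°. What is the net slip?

387 m

dip-slip = throw / sin(dip) = 193 / sin(43°) = 283 m
net slip = dip-slip / sin(rake) = 283 / sin(47°) = 387 m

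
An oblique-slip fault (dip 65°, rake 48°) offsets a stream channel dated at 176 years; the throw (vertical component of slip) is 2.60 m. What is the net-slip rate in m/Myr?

21900 m/Myr

dip-slip = throw / sin(dip) = 2.60 / sin(65°) = 2.869 m
net slip = dip-slip / sin(rake) = 2.869 / sin(48°) = 3.860 m
rate = 3.860 m / 176 years = 0.0219 m/yr = 21900 m/Myr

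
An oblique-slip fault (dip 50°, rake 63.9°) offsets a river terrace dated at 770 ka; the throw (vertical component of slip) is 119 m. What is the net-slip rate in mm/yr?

dip-slip = throw / sin(dip) = 119 / sin(50°) = 155.3 m
net slip = dip-slip / sin(rake) = 155.3 / sin(63.9°) = 173 m
rate = 173 m / 770 ka = 0.000225 m/yr = 0.225 mm/yr

0.225 mm/yr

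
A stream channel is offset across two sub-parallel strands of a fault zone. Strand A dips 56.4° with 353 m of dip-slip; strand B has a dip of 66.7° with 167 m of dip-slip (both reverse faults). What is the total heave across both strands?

261 m

heave_A = 353 × cos(56.4°) = 195.3 m
heave_B = 167 × cos(66.7°) = 66.06 m
total = 195.3 + 66.06 = 261 m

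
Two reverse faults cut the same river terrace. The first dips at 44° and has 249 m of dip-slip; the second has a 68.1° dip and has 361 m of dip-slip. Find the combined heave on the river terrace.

314 m

heave_A = 249 × cos(44°) = 179.1 m
heave_B = 361 × cos(68.1°) = 134.6 m
total = 179.1 + 134.6 = 314 m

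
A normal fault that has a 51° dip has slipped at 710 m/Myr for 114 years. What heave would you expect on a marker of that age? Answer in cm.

5.09 cm

dip-slip = rate × time = 710 m/Myr × 114 years = 0.08094 m
heave = dip-slip × cos(dip) = 0.08094 × cos(51°) = 0.0509 m = 5.09 cm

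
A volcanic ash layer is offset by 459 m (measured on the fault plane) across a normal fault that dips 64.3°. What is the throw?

throw = dip-slip × sin(dip) = 459 m × sin(64.3°) = 414 m

414 m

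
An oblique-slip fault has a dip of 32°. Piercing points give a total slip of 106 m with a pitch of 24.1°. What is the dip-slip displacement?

dip-slip = net slip × sin(rake) = 106 m × sin(24.1°) = 43.3 m

43.3 m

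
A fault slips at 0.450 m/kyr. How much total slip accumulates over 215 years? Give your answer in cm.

9.68 cm

slip = rate × time = 0.450 m/kyr × 215 years = 0.0968 m = 9.68 cm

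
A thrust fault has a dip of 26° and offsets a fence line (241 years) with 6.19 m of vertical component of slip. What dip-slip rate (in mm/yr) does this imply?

dip-slip = throw / sin(dip) = 6.19 m / sin(26°) = 14.12 m
rate = 14.12 m / 241 years = 0.0586 m/yr = 58.6 mm/yr

58.6 mm/yr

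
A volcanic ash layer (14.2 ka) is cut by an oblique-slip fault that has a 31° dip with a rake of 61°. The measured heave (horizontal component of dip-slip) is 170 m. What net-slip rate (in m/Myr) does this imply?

16000 m/Myr

dip-slip = heave / cos(dip) = 170 / cos(31°) = 198.3 m
net slip = dip-slip / sin(rake) = 198.3 / sin(61°) = 226.8 m
rate = 226.8 m / 14.2 ka = 0.0160 m/yr = 16000 m/Myr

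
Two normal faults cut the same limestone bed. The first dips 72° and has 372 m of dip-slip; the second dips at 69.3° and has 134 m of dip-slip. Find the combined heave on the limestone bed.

162 m

heave_A = 372 × cos(72°) = 115 m
heave_B = 134 × cos(69.3°) = 47.37 m
total = 115 + 47.37 = 162 m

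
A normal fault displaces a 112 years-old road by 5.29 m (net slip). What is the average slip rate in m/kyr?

rate = 5.29 m / 112 years = 0.0472 m/yr = 47.2 m/kyr

47.2 m/kyr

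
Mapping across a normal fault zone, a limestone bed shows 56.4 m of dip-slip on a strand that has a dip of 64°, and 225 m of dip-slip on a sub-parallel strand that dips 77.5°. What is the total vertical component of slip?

270 m

throw_A = 56.4 × sin(64°) = 50.69 m
throw_B = 225 × sin(77.5°) = 219.7 m
total = 50.69 + 219.7 = 270 m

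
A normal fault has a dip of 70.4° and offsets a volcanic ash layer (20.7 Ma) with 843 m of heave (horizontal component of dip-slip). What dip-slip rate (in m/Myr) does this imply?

121 m/Myr

dip-slip = heave / cos(dip) = 843 m / cos(70.4°) = 2513 m
rate = 2513 m / 20.7 Ma = 0.000121 m/yr = 121 m/Myr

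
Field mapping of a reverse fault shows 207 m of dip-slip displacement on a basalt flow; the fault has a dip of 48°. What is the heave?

heave = dip-slip × cos(dip) = 207 m × cos(48°) = 139 m

139 m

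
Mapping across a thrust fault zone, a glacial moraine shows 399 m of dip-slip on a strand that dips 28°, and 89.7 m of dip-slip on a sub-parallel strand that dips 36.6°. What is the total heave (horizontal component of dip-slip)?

heave_A = 399 × cos(28°) = 352.3 m
heave_B = 89.7 × cos(36.6°) = 72.01 m
total = 352.3 + 72.01 = 424 m

424 m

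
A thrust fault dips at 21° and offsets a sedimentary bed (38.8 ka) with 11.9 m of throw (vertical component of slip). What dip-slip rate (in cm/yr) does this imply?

dip-slip = throw / sin(dip) = 11.9 m / sin(21°) = 33.21 m
rate = 33.21 m / 38.8 ka = 0.000856 m/yr = 0.0856 cm/yr

0.0856 cm/yr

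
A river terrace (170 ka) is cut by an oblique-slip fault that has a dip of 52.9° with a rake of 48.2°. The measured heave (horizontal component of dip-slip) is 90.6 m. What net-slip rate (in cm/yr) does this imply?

dip-slip = heave / cos(dip) = 90.6 / cos(52.9°) = 150.2 m
net slip = dip-slip / sin(rake) = 150.2 / sin(48.2°) = 201.5 m
rate = 201.5 m / 170 ka = 0.00119 m/yr = 0.119 cm/yr

0.119 cm/yr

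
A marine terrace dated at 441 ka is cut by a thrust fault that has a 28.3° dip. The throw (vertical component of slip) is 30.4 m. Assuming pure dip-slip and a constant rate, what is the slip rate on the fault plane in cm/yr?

0.0145 cm/yr

dip-slip = throw / sin(dip) = 30.4 m / sin(28.3°) = 64.12 m
rate = 64.12 m / 441 ka = 0.000145 m/yr = 0.0145 cm/yr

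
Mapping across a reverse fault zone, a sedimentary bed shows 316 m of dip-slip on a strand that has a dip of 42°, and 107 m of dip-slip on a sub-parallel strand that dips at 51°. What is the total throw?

295 m

throw_A = 316 × sin(42°) = 211.4 m
throw_B = 107 × sin(51°) = 83.15 m
total = 211.4 + 83.15 = 295 m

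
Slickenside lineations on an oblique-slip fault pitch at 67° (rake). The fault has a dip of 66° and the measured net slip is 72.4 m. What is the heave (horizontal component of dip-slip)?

27.1 m

dip-slip = net slip × sin(rake) = 72.4 m × sin(67°) = 66.64 m
heave = dip-slip × cos(dip) = 66.64 × cos(66°) = 27.1 m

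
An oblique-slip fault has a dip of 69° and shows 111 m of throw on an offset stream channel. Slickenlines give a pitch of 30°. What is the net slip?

dip-slip = throw / sin(dip) = 111 / sin(69°) = 118.9 m
net slip = dip-slip / sin(rake) = 118.9 / sin(30°) = 238 m

238 m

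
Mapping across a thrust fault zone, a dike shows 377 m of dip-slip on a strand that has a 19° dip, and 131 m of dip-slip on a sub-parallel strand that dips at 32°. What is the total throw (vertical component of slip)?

throw_A = 377 × sin(19°) = 122.7 m
throw_B = 131 × sin(32°) = 69.42 m
total = 122.7 + 69.42 = 192 m

192 m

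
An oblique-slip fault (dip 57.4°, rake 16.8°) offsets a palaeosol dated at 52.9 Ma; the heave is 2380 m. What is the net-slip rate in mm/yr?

dip-slip = heave / cos(dip) = 2380 / cos(57.4°) = 4417 m
net slip = dip-slip / sin(rake) = 4417 / sin(16.8°) = 15280 m
rate = 15280 m / 52.9 Ma = 0.000289 m/yr = 0.289 mm/yr

0.289 mm/yr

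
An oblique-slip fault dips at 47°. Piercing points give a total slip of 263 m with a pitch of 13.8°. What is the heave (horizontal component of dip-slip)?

42.8 m

dip-slip = net slip × sin(rake) = 263 m × sin(13.8°) = 62.73 m
heave = dip-slip × cos(dip) = 62.73 × cos(47°) = 42.8 m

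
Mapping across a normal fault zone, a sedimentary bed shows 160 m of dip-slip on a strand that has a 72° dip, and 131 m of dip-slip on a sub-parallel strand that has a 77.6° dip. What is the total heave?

77.6 m

heave_A = 160 × cos(72°) = 49.44 m
heave_B = 131 × cos(77.6°) = 28.13 m
total = 49.44 + 28.13 = 77.6 m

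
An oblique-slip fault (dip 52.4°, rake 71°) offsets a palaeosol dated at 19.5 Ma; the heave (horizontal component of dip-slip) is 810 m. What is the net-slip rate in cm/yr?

dip-slip = heave / cos(dip) = 810 / cos(52.4°) = 1328 m
net slip = dip-slip / sin(rake) = 1328 / sin(71°) = 1404 m
rate = 1404 m / 19.5 Ma = 0.0000720 m/yr = 0.00720 cm/yr

0.00720 cm/yr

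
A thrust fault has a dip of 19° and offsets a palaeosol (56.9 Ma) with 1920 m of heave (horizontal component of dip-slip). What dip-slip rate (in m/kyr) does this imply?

dip-slip = heave / cos(dip) = 1920 m / cos(19°) = 2031 m
rate = 2031 m / 56.9 Ma = 0.0000357 m/yr = 0.0357 m/kyr

0.0357 m/kyr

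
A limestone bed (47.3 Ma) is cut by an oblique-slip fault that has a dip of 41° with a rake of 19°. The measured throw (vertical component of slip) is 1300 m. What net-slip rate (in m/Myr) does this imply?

dip-slip = throw / sin(dip) = 1300 / sin(41°) = 1982 m
net slip = dip-slip / sin(rake) = 1982 / sin(19°) = 6086 m
rate = 6086 m / 47.3 Ma = 0.000129 m/yr = 129 m/Myr

129 m/Myr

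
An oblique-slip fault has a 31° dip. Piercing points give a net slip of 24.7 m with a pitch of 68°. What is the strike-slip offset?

strike-slip = net slip × cos(rake) = 24.7 m × cos(68°) = 9.25 m

9.25 m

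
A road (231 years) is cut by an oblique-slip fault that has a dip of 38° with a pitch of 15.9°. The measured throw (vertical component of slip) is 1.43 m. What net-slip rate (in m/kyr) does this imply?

dip-slip = throw / sin(dip) = 1.43 / sin(38°) = 2.323 m
net slip = dip-slip / sin(rake) = 2.323 / sin(15.9°) = 8.478 m
rate = 8.478 m / 231 years = 0.0367 m/yr = 36.7 m/kyr

36.7 m/kyr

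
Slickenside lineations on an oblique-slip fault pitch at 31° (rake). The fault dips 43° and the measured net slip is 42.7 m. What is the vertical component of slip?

15 m

dip-slip = net slip × sin(rake) = 42.7 m × sin(31°) = 21.99 m
throw = dip-slip × sin(dip) = 21.99 × sin(43°) = 15 m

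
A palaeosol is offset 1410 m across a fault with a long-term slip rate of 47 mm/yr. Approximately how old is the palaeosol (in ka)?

age = offset / rate = 1410 m / (47 mm/yr) = 30000 yr = 30 ka

30 ka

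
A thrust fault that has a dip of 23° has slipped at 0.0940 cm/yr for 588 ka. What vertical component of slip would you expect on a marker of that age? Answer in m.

216 m

dip-slip = rate × time = 0.0940 cm/yr × 588 ka = 552.7 m
throw = dip-slip × sin(dip) = 552.7 × sin(23°) = 216 m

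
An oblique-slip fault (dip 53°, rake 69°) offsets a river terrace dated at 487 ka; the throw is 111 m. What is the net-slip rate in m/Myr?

306 m/Myr

dip-slip = throw / sin(dip) = 111 / sin(53°) = 139 m
net slip = dip-slip / sin(rake) = 139 / sin(69°) = 148.9 m
rate = 148.9 m / 487 ka = 0.000306 m/yr = 306 m/Myr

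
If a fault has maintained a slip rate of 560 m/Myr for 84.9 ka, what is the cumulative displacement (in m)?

47.5 m

slip = rate × time = 560 m/Myr × 84.9 ka = 47.5 m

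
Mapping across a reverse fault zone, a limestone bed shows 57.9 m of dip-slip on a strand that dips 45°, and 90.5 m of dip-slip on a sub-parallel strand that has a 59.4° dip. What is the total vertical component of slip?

119 m

throw_A = 57.9 × sin(45°) = 40.94 m
throw_B = 90.5 × sin(59.4°) = 77.90 m
total = 40.94 + 77.90 = 119 m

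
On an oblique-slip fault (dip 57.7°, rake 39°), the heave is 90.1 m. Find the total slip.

268 m

dip-slip = heave / cos(dip) = 90.1 / cos(57.7°) = 168.6 m
net slip = dip-slip / sin(rake) = 168.6 / sin(39°) = 268 m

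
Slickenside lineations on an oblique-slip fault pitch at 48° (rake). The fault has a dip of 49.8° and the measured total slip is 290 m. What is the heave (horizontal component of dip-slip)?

139 m

dip-slip = net slip × sin(rake) = 290 m × sin(48°) = 215.5 m
heave = dip-slip × cos(dip) = 215.5 × cos(49.8°) = 139 m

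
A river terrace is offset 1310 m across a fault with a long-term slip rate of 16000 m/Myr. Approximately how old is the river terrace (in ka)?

81.9 ka

age = offset / rate = 1310 m / (16000 m/Myr) = 81900 yr = 81.9 ka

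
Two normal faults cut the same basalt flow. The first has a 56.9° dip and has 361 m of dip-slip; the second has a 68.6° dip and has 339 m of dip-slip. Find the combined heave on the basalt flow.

heave_A = 361 × cos(56.9°) = 197.1 m
heave_B = 339 × cos(68.6°) = 123.7 m
total = 197.1 + 123.7 = 321 m

321 m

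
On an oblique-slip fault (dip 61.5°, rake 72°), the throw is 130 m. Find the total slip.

dip-slip = throw / sin(dip) = 130 / sin(61.5°) = 147.9 m
net slip = dip-slip / sin(rake) = 147.9 / sin(72°) = 156 m

156 m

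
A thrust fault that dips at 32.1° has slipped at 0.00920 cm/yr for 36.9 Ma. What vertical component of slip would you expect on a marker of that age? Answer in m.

dip-slip = rate × time = 0.00920 cm/yr × 36.9 Ma = 3395 m
throw = dip-slip × sin(dip) = 3395 × sin(32.1°) = 1800 m

1800 m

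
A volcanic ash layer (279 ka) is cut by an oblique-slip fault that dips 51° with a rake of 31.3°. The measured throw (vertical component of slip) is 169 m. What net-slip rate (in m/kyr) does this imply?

dip-slip = throw / sin(dip) = 169 / sin(51°) = 217.5 m
net slip = dip-slip / sin(rake) = 217.5 / sin(31.3°) = 418.6 m
rate = 418.6 m / 279 ka = 0.00150 m/yr = 1.50 m/kyr

1.50 m/kyr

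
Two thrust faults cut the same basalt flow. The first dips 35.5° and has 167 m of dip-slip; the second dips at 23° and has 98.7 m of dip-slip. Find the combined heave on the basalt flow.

heave_A = 167 × cos(35.5°) = 136 m
heave_B = 98.7 × cos(23°) = 90.85 m
total = 136 + 90.85 = 227 m

227 m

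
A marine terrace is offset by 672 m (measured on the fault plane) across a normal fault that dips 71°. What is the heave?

heave = dip-slip × cos(dip) = 672 m × cos(71°) = 219 m

219 m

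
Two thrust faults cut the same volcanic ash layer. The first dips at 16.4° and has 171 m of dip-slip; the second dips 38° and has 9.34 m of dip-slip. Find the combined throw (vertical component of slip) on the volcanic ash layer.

54 m

throw_A = 171 × sin(16.4°) = 48.28 m
throw_B = 9.34 × sin(38°) = 5.750 m
total = 48.28 + 5.750 = 54 m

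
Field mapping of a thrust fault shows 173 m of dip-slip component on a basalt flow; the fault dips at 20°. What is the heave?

heave = dip-slip × cos(dip) = 173 m × cos(20°) = 163 m

163 m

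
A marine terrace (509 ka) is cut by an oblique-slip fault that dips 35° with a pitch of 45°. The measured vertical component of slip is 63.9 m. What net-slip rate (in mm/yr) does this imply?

dip-slip = throw / sin(dip) = 63.9 / sin(35°) = 111.4 m
net slip = dip-slip / sin(rake) = 111.4 / sin(45°) = 157.6 m
rate = 157.6 m / 509 ka = 0.000310 m/yr = 0.310 mm/yr

0.310 mm/yr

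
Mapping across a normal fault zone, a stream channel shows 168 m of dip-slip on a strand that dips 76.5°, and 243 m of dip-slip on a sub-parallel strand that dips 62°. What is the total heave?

153 m

heave_A = 168 × cos(76.5°) = 39.22 m
heave_B = 243 × cos(62°) = 114.1 m
total = 39.22 + 114.1 = 153 m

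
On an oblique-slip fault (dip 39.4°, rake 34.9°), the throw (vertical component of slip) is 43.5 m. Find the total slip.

dip-slip = throw / sin(dip) = 43.5 / sin(39.4°) = 68.53 m
net slip = dip-slip / sin(rake) = 68.53 / sin(34.9°) = 120 m

120 m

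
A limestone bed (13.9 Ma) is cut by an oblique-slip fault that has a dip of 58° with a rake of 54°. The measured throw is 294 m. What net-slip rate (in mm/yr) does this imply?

dip-slip = throw / sin(dip) = 294 / sin(58°) = 346.7 m
net slip = dip-slip / sin(rake) = 346.7 / sin(54°) = 428.5 m
rate = 428.5 m / 13.9 Ma = 0.0000308 m/yr = 0.0308 mm/yr

0.0308 mm/yr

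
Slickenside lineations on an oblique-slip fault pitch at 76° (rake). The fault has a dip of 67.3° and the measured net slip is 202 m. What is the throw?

dip-slip = net slip × sin(rake) = 202 m × sin(76°) = 196 m
throw = dip-slip × sin(dip) = 196 × sin(67.3°) = 181 m

181 m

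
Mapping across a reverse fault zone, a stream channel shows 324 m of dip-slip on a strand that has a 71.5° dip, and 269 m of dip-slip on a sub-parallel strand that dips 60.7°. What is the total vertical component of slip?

throw_A = 324 × sin(71.5°) = 307.3 m
throw_B = 269 × sin(60.7°) = 234.6 m
total = 307.3 + 234.6 = 542 m

542 m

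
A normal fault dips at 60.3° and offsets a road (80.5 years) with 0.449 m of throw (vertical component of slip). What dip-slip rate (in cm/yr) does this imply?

0.642 cm/yr

dip-slip = throw / sin(dip) = 0.449 m / sin(60.3°) = 0.5169 m
rate = 0.5169 m / 80.5 years = 0.00642 m/yr = 0.642 cm/yr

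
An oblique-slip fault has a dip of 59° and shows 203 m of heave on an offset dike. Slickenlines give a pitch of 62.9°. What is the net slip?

dip-slip = heave / cos(dip) = 203 / cos(59°) = 394.1 m
net slip = dip-slip / sin(rake) = 394.1 / sin(62.9°) = 443 m

443 m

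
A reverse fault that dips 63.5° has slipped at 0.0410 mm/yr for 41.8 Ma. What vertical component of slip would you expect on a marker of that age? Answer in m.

dip-slip = rate × time = 0.0410 mm/yr × 41.8 Ma = 1714 m
throw = dip-slip × sin(dip) = 1714 × sin(63.5°) = 1530 m

1530 m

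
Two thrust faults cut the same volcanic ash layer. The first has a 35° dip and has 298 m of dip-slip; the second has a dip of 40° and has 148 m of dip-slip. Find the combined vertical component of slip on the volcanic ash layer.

266 m

throw_A = 298 × sin(35°) = 170.9 m
throw_B = 148 × sin(40°) = 95.13 m
total = 170.9 + 95.13 = 266 m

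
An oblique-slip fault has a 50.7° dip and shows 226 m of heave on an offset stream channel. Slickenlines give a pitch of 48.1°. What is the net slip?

479 m

dip-slip = heave / cos(dip) = 226 / cos(50.7°) = 356.8 m
net slip = dip-slip / sin(rake) = 356.8 / sin(48.1°) = 479 m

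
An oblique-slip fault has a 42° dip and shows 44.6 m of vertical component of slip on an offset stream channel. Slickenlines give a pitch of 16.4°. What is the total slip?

236 m

dip-slip = throw / sin(dip) = 44.6 / sin(42°) = 66.65 m
net slip = dip-slip / sin(rake) = 66.65 / sin(16.4°) = 236 m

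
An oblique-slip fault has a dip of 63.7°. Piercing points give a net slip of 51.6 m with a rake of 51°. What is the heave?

17.8 m

dip-slip = net slip × sin(rake) = 51.6 m × sin(51°) = 40.10 m
heave = dip-slip × cos(dip) = 40.10 × cos(63.7°) = 17.8 m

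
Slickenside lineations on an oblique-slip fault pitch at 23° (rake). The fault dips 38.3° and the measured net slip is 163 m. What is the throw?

39.5 m

dip-slip = net slip × sin(rake) = 163 m × sin(23°) = 63.69 m
throw = dip-slip × sin(dip) = 63.69 × sin(38.3°) = 39.5 m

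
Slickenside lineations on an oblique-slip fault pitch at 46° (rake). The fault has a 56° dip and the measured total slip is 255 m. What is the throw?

152 m

dip-slip = net slip × sin(rake) = 255 m × sin(46°) = 183.4 m
throw = dip-slip × sin(dip) = 183.4 × sin(56°) = 152 m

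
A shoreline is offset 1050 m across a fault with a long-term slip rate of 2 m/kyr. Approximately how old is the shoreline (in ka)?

age = offset / rate = 1050 m / (2 m/kyr) = 525000 yr = 525 ka

525 ka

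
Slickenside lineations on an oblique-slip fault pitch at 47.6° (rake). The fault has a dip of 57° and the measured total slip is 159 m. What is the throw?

98.5 m

dip-slip = net slip × sin(rake) = 159 m × sin(47.6°) = 117.4 m
throw = dip-slip × sin(dip) = 117.4 × sin(57°) = 98.5 m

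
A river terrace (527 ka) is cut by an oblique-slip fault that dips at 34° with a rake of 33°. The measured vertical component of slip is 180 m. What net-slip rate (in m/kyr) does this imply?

dip-slip = throw / sin(dip) = 180 / sin(34°) = 321.9 m
net slip = dip-slip / sin(rake) = 321.9 / sin(33°) = 591 m
rate = 591 m / 527 ka = 0.00112 m/yr = 1.12 m/kyr

1.12 m/kyr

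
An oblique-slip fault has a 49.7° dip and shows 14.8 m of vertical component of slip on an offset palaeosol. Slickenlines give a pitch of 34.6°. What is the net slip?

dip-slip = throw / sin(dip) = 14.8 / sin(49.7°) = 19.41 m
net slip = dip-slip / sin(rake) = 19.41 / sin(34.6°) = 34.2 m

34.2 m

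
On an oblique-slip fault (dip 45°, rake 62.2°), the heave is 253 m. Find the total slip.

404 m

dip-slip = heave / cos(dip) = 253 / cos(45°) = 357.8 m
net slip = dip-slip / sin(rake) = 357.8 / sin(62.2°) = 404 m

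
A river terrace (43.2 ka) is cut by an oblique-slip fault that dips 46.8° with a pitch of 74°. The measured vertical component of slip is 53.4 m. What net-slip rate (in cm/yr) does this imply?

0.176 cm/yr

dip-slip = throw / sin(dip) = 53.4 / sin(46.8°) = 73.25 m
net slip = dip-slip / sin(rake) = 73.25 / sin(74°) = 76.21 m
rate = 76.21 m / 43.2 ka = 0.00176 m/yr = 0.176 cm/yr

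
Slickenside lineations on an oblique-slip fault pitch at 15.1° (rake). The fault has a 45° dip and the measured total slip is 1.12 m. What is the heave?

dip-slip = net slip × sin(rake) = 1.12 m × sin(15.1°) = 0.2918 m
heave = dip-slip × cos(dip) = 0.2918 × cos(45°) = 0.206 m

0.206 m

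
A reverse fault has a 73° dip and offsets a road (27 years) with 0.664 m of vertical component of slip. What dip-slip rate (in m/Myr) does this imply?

dip-slip = throw / sin(dip) = 0.664 m / sin(73°) = 0.6943 m
rate = 0.6943 m / 27 years = 0.0257 m/yr = 25700 m/Myr

25700 m/Myr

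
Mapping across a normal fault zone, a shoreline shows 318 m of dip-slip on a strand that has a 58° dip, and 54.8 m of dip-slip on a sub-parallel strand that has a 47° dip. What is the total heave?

heave_A = 318 × cos(58°) = 168.5 m
heave_B = 54.8 × cos(47°) = 37.37 m
total = 168.5 + 37.37 = 206 m

206 m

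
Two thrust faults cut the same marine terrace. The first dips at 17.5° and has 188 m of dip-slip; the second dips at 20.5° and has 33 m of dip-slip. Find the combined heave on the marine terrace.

heave_A = 188 × cos(17.5°) = 179.3 m
heave_B = 33 × cos(20.5°) = 30.91 m
total = 179.3 + 30.91 = 210 m

210 m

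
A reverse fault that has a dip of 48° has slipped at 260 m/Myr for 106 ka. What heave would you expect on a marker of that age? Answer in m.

18.4 m

dip-slip = rate × time = 260 m/Myr × 106 ka = 27.56 m
heave = dip-slip × cos(dip) = 27.56 × cos(48°) = 18.4 m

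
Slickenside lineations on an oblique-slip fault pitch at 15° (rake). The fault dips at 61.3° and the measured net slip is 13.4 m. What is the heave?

dip-slip = net slip × sin(rake) = 13.4 m × sin(15°) = 3.468 m
heave = dip-slip × cos(dip) = 3.468 × cos(61.3°) = 1.67 m

1.67 m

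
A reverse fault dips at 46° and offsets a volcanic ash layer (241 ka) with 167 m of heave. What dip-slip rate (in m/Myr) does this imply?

998 m/Myr

dip-slip = heave / cos(dip) = 167 m / cos(46°) = 240.4 m
rate = 240.4 m / 241 ka = 0.000998 m/yr = 998 m/Myr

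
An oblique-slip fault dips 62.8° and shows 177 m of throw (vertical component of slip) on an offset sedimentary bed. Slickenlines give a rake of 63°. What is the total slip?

223 m

dip-slip = throw / sin(dip) = 177 / sin(62.8°) = 199 m
net slip = dip-slip / sin(rake) = 199 / sin(63°) = 223 m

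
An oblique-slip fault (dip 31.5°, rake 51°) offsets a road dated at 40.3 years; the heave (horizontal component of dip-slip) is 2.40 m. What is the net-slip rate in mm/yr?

89.9 mm/yr

dip-slip = heave / cos(dip) = 2.40 / cos(31.5°) = 2.815 m
net slip = dip-slip / sin(rake) = 2.815 / sin(51°) = 3.622 m
rate = 3.622 m / 40.3 years = 0.0899 m/yr = 89.9 mm/yr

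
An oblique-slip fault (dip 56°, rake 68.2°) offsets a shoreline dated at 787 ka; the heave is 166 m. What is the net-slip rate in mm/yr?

0.406 mm/yr

dip-slip = heave / cos(dip) = 166 / cos(56°) = 296.9 m
net slip = dip-slip / sin(rake) = 296.9 / sin(68.2°) = 319.7 m
rate = 319.7 m / 787 ka = 0.000406 m/yr = 0.406 mm/yr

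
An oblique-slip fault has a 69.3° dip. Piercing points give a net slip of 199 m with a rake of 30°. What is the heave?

dip-slip = net slip × sin(rake) = 199 m × sin(30°) = 99.50 m
heave = dip-slip × cos(dip) = 99.50 × cos(69.3°) = 35.2 m

35.2 m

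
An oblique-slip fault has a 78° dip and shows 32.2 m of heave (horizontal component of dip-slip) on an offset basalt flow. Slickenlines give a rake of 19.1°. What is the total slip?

473 m

dip-slip = heave / cos(dip) = 32.2 / cos(78°) = 154.9 m
net slip = dip-slip / sin(rake) = 154.9 / sin(19.1°) = 473 m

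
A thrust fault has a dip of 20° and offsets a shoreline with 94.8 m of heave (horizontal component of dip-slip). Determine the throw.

34.5 m

throw = heave × tan(dip) = 94.8 × tan(20°) = 34.5 m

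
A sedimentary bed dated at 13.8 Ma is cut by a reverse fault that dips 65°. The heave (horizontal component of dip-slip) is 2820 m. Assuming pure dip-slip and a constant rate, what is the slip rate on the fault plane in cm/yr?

0.0484 cm/yr

dip-slip = heave / cos(dip) = 2820 m / cos(65°) = 6673 m
rate = 6673 m / 13.8 Ma = 0.000484 m/yr = 0.0484 cm/yr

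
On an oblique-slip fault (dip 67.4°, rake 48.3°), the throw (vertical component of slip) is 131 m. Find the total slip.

dip-slip = throw / sin(dip) = 131 / sin(67.4°) = 141.9 m
net slip = dip-slip / sin(rake) = 141.9 / sin(48.3°) = 190 m

190 m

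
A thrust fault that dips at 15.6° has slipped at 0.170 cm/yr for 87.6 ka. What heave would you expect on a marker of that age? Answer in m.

dip-slip = rate × time = 0.170 cm/yr × 87.6 ka = 148.9 m
heave = dip-slip × cos(dip) = 148.9 × cos(15.6°) = 143 m

143 m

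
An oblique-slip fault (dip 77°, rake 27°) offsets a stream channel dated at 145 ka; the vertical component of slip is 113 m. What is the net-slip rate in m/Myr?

1760 m/Myr

dip-slip = throw / sin(dip) = 113 / sin(77°) = 116 m
net slip = dip-slip / sin(rake) = 116 / sin(27°) = 255.5 m
rate = 255.5 m / 145 ka = 0.00176 m/yr = 1760 m/Myr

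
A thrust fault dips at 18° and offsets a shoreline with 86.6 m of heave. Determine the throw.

28.1 m

throw = heave × tan(dip) = 86.6 × tan(18°) = 28.1 m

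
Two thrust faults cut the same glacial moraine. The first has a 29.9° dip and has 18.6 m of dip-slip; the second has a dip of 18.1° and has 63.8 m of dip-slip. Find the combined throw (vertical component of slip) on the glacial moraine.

throw_A = 18.6 × sin(29.9°) = 9.272 m
throw_B = 63.8 × sin(18.1°) = 19.82 m
total = 9.272 + 19.82 = 29.1 m

29.1 m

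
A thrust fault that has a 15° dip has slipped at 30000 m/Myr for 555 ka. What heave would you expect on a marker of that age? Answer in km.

dip-slip = rate × time = 30000 m/Myr × 555 ka = 16650 m
heave = dip-slip × cos(dip) = 16650 × cos(15°) = 16100 m = 16.1 km

16.1 km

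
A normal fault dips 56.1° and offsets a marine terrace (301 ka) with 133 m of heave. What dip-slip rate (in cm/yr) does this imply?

dip-slip = heave / cos(dip) = 133 m / cos(56.1°) = 238.5 m
rate = 238.5 m / 301 ka = 0.000792 m/yr = 0.0792 cm/yr

0.0792 cm/yr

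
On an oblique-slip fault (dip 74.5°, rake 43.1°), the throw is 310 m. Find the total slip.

dip-slip = throw / sin(dip) = 310 / sin(74.5°) = 321.7 m
net slip = dip-slip / sin(rake) = 321.7 / sin(43.1°) = 471 m

471 m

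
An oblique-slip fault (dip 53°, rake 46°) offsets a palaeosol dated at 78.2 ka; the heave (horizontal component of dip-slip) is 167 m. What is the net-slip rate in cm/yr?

dip-slip = heave / cos(dip) = 167 / cos(53°) = 277.5 m
net slip = dip-slip / sin(rake) = 277.5 / sin(46°) = 385.8 m
rate = 385.8 m / 78.2 ka = 0.00493 m/yr = 0.493 cm/yr

0.493 cm/yr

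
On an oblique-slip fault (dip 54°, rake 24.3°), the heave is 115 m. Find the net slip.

dip-slip = heave / cos(dip) = 115 / cos(54°) = 195.6 m
net slip = dip-slip / sin(rake) = 195.6 / sin(24.3°) = 475 m

475 m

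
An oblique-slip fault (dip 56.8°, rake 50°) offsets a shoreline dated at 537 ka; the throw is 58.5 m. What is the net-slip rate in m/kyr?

dip-slip = throw / sin(dip) = 58.5 / sin(56.8°) = 69.91 m
net slip = dip-slip / sin(rake) = 69.91 / sin(50°) = 91.26 m
rate = 91.26 m / 537 ka = 0.000170 m/yr = 0.170 m/kyr

0.170 m/kyr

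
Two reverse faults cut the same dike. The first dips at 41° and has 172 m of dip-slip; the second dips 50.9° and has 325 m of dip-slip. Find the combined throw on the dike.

365 m

throw_A = 172 × sin(41°) = 112.8 m
throw_B = 325 × sin(50.9°) = 252.2 m
total = 112.8 + 252.2 = 365 m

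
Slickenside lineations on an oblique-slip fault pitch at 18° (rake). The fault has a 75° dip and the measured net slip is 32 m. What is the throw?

dip-slip = net slip × sin(rake) = 32 m × sin(18°) = 9.889 m
throw = dip-slip × sin(dip) = 9.889 × sin(75°) = 9.55 m

9.55 m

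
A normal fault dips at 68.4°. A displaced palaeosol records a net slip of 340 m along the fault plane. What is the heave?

125 m

heave = dip-slip × cos(dip) = 340 m × cos(68.4°) = 125 m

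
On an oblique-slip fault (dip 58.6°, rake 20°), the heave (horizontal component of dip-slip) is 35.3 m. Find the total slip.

dip-slip = heave / cos(dip) = 35.3 / cos(58.6°) = 67.75 m
net slip = dip-slip / sin(rake) = 67.75 / sin(20°) = 198 m

198 m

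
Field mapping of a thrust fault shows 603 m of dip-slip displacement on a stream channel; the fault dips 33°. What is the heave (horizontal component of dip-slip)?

heave = dip-slip × cos(dip) = 603 m × cos(33°) = 506 m

506 m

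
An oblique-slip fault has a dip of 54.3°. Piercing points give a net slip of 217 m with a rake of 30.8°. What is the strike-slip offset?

strike-slip = net slip × cos(rake) = 217 m × cos(30.8°) = 186 m

186 m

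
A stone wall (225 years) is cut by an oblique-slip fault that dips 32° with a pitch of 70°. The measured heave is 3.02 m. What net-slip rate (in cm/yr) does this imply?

dip-slip = heave / cos(dip) = 3.02 / cos(32°) = 3.561 m
net slip = dip-slip / sin(rake) = 3.561 / sin(70°) = 3.790 m
rate = 3.790 m / 225 years = 0.0168 m/yr = 1.68 cm/yr

1.68 cm/yr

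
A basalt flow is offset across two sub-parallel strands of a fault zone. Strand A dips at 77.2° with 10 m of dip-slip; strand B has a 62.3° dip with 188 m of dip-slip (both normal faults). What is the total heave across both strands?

heave_A = 10 × cos(77.2°) = 2.215 m
heave_B = 188 × cos(62.3°) = 87.39 m
total = 2.215 + 87.39 = 89.6 m

89.6 m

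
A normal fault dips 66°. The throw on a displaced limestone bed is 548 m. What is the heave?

244 m

heave = throw / tan(dip) = 548 / tan(66°) = 244 m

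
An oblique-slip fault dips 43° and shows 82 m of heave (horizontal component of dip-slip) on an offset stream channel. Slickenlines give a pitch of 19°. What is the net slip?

dip-slip = heave / cos(dip) = 82 / cos(43°) = 112.1 m
net slip = dip-slip / sin(rake) = 112.1 / sin(19°) = 344 m

344 m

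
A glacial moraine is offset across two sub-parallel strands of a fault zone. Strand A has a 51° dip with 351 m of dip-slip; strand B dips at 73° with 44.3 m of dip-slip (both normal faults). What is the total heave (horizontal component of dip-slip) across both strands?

234 m

heave_A = 351 × cos(51°) = 220.9 m
heave_B = 44.3 × cos(73°) = 12.95 m
total = 220.9 + 12.95 = 234 m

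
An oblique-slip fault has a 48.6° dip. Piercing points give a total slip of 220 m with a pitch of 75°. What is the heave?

141 m

dip-slip = net slip × sin(rake) = 220 m × sin(75°) = 212.5 m
heave = dip-slip × cos(dip) = 212.5 × cos(48.6°) = 141 m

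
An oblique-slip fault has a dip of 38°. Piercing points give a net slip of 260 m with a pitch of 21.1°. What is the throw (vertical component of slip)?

dip-slip = net slip × sin(rake) = 260 m × sin(21.1°) = 93.60 m
throw = dip-slip × sin(dip) = 93.60 × sin(38°) = 57.6 m

57.6 m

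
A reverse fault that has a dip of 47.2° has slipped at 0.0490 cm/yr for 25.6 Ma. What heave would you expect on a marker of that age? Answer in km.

8.52 km

dip-slip = rate × time = 0.0490 cm/yr × 25.6 Ma = 12540 m
heave = dip-slip × cos(dip) = 12540 × cos(47.2°) = 8520 m = 8.52 km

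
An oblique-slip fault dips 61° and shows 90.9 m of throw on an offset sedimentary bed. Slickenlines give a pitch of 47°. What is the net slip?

dip-slip = throw / sin(dip) = 90.9 / sin(61°) = 103.9 m
net slip = dip-slip / sin(rake) = 103.9 / sin(47°) = 142 m

142 m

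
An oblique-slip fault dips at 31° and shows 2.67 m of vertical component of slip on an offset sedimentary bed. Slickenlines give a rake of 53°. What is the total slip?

dip-slip = throw / sin(dip) = 2.67 / sin(31°) = 5.184 m
net slip = dip-slip / sin(rake) = 5.184 / sin(53°) = 6.49 m

6.49 m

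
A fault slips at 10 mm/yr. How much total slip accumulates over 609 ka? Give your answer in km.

slip = rate × time = 10 mm/yr × 609 ka = 6090 m = 6.09 km

6.09 km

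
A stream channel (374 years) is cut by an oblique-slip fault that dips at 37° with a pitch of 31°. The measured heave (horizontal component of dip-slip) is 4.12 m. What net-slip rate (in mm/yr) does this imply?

26.8 mm/yr

dip-slip = heave / cos(dip) = 4.12 / cos(37°) = 5.159 m
net slip = dip-slip / sin(rake) = 5.159 / sin(31°) = 10.02 m
rate = 10.02 m / 374 years = 0.0268 m/yr = 26.8 mm/yr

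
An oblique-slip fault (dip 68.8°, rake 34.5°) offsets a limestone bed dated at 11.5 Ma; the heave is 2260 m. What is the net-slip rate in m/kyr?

0.959 m/kyr

dip-slip = heave / cos(dip) = 2260 / cos(68.8°) = 6250 m
net slip = dip-slip / sin(rake) = 6250 / sin(34.5°) = 11030 m
rate = 11030 m / 11.5 Ma = 0.000959 m/yr = 0.959 m/kyr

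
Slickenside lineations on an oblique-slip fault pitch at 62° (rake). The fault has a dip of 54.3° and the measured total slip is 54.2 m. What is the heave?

dip-slip = net slip × sin(rake) = 54.2 m × sin(62°) = 47.86 m
heave = dip-slip × cos(dip) = 47.86 × cos(54.3°) = 27.9 m

27.9 m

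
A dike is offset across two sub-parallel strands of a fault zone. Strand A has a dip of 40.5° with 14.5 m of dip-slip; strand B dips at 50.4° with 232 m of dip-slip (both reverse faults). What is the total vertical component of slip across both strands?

188 m

throw_A = 14.5 × sin(40.5°) = 9.417 m
throw_B = 232 × sin(50.4°) = 178.8 m
total = 9.417 + 178.8 = 188 m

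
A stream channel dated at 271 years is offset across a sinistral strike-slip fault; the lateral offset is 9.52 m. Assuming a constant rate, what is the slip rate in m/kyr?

rate = 9.52 m / 271 years = 0.0351 m/yr = 35.1 m/kyr

35.1 m/kyr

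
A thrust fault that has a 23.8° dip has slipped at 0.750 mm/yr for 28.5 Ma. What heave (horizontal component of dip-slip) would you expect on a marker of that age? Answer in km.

dip-slip = rate × time = 0.750 mm/yr × 28.5 Ma = 21380 m
heave = dip-slip × cos(dip) = 21380 × cos(23.8°) = 19600 m = 19.6 km

19.6 km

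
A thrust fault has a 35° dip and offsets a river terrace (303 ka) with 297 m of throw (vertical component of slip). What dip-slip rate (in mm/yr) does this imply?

1.71 mm/yr

dip-slip = throw / sin(dip) = 297 m / sin(35°) = 517.8 m
rate = 517.8 m / 303 ka = 0.00171 m/yr = 1.71 mm/yr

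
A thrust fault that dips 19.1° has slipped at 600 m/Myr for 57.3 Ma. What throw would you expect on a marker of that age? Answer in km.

dip-slip = rate × time = 600 m/Myr × 57.3 Ma = 34380 m
throw = dip-slip × sin(dip) = 34380 × sin(19.1°) = 11200 m = 11.2 km

11.2 km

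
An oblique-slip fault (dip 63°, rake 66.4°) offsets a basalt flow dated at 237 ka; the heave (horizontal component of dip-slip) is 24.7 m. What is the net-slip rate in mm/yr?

dip-slip = heave / cos(dip) = 24.7 / cos(63°) = 54.41 m
net slip = dip-slip / sin(rake) = 54.41 / sin(66.4°) = 59.37 m
rate = 59.37 m / 237 ka = 0.000251 m/yr = 0.251 mm/yr

0.251 mm/yr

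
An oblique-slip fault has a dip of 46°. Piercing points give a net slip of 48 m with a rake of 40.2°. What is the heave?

dip-slip = net slip × sin(rake) = 48 m × sin(40.2°) = 30.98 m
heave = dip-slip × cos(dip) = 30.98 × cos(46°) = 21.5 m

21.5 m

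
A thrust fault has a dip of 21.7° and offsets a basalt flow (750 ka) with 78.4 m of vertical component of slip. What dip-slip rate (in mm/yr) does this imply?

0.283 mm/yr

dip-slip = throw / sin(dip) = 78.4 m / sin(21.7°) = 212 m
rate = 212 m / 750 ka = 0.000283 m/yr = 0.283 mm/yr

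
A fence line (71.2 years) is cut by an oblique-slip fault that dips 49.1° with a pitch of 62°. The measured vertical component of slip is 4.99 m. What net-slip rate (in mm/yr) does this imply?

dip-slip = throw / sin(dip) = 4.99 / sin(49.1°) = 6.602 m
net slip = dip-slip / sin(rake) = 6.602 / sin(62°) = 7.477 m
rate = 7.477 m / 71.2 years = 0.105 m/yr = 105 mm/yr

105 mm/yr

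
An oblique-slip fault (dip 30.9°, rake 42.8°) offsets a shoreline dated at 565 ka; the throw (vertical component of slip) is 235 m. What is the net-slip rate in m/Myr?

dip-slip = throw / sin(dip) = 235 / sin(30.9°) = 457.6 m
net slip = dip-slip / sin(rake) = 457.6 / sin(42.8°) = 673.5 m
rate = 673.5 m / 565 ka = 0.00119 m/yr = 1190 m/Myr

1190 m/Myr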